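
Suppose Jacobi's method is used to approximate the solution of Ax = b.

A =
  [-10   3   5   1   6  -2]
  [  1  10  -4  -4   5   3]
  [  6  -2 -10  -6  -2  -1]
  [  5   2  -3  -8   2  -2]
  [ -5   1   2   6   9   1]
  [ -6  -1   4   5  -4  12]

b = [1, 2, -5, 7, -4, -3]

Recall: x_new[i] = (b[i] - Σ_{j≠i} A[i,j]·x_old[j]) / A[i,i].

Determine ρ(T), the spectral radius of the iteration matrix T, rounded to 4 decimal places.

1.1970

Diagonal D = diag(-10, 10, -10, -8, 9, 12); L, U strict lower/upper.
Jacobi: T = -D⁻¹(L+U), T[0,3] = -(1)/(-10) = +0.1000; T[0,0] = 0.
  T[0,:] = [+0.0000  +0.3000  +0.5000  +0.1000  +0.6000  -0.2000]
  T[1,:] = [-0.1000  +0.0000  +0.4000  +0.4000  -0.5000  -0.3000]
  T[2,:] = [+0.6000  -0.2000  +0.0000  -0.6000  -0.2000  -0.1000]
  T[3,:] = [+0.6250  +0.2500  -0.3750  +0.0000  +0.2500  -0.2500]
  T[4,:] = [+0.5556  -0.1111  -0.2222  -0.6667  +0.0000  -0.1111]
  T[5,:] = [+0.5000  +0.0833  -0.3333  -0.4167  +0.3333  +0.0000]
|λ(T)| sorted: 1.1970, 0.5328, 0.5328, 0.3709, 0.3709, 0.0277.
ρ(T) = max|λ| = 1.1970; 1.1970 > 1, so it fails to converge.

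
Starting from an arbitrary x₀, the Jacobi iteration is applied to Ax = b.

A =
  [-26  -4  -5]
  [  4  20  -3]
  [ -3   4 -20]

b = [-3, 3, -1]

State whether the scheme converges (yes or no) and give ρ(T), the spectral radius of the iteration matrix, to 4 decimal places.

yes, ρ = 0.3487

Split A = D + L + U, D = diag(-26, 20, -20).
Jacobi T = -D⁻¹(L+U): T[1,2] = -(-3)/(20) = +0.1500; T[1,1] = 0.
  T[0,:] = [+0.0000  -0.1538  -0.1923]
  T[1,:] = [-0.2000  +0.0000  +0.1500]
  T[2,:] = [-0.1500  +0.2000  +0.0000]
eigenvalue magnitudes: 0.3487, 0.1788, 0.1788.
ρ(T) = max|λ| = 0.3487; 0.3487 < 1 ⇒ converges.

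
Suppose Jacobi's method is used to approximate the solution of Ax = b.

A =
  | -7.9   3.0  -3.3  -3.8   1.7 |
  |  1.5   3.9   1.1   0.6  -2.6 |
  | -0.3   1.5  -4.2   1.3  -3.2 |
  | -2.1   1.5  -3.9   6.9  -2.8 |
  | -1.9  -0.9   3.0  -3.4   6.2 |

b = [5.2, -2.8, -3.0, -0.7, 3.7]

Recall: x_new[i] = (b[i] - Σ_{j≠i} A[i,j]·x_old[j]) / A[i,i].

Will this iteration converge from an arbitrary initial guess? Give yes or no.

no

Split A = D + L + U, D = diag(-7.9, 3.9, -4.2, 6.9, 6.2).
Jacobi T = -D⁻¹(L+U): T[0,3] = -(-3.8)/(-7.9) = -0.4810; T[0,0] = 0.
  T[0,:] = [+0.0000 +0.3797 -0.4177 -0.4810 +0.2152]
  T[1,:] = [-0.3846 +0.0000 -0.2821 -0.1538 +0.6667]
  T[2,:] = [-0.0714 +0.3571 +0.0000 +0.3095 -0.7619]
  T[3,:] = [+0.3043 -0.2174 +0.5652 +0.0000 +0.4058]
  T[4,:] = [+0.3065 +0.1452 -0.4839 +0.5484 +0.0000]
eigenvalue magnitudes: 1.1362, 0.7822, 0.6292, 0.6292, 0.2873.
spectral radius ρ = 1.1362; 1.1362 > 1, so it fails to converge.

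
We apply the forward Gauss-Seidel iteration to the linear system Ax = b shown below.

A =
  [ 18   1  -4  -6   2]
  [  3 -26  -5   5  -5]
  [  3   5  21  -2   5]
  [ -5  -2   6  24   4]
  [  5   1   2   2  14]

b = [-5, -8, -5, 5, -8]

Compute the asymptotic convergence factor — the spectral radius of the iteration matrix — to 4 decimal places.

0.2679

A = D + L + U where D = diag(18, -26, 21, 24, 14).
Gauss-Seidel: T = -(D+L)⁻¹U, row 0 first, T[0,3] = -(-6)/(18) = +0.3333; later rows by forward substitution.
  T[0,:] = [+0.0000  -0.0556  +0.2222  +0.3333  -0.1111]
  T[1,:] = [+0.0000  -0.0064  -0.1667  +0.2308  -0.2051]
  T[2,:] = [+0.0000  +0.0095  +0.0079  -0.0073  -0.1734]
  T[3,:] = [+0.0000  -0.0145  +0.0304  +0.0905  -0.1636]
  T[4,:] = [+0.0000  +0.0210  -0.0729  -0.1474  +0.1025]
eigenvalue magnitudes: 0.2679, 0.0833, 0.0521, 0.0521, 0.0000.
ρ(T) = max|λ| = 0.2679; 0.2679 < 1: convergent.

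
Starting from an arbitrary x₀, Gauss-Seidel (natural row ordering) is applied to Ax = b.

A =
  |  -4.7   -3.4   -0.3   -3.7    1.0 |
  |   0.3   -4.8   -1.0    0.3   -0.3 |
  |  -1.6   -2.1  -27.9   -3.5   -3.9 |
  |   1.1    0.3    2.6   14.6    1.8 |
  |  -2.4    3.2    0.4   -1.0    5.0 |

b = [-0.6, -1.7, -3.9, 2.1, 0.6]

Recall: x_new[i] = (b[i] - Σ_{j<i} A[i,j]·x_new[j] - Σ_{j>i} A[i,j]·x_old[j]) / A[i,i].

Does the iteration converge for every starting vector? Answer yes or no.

yes

Let D = diag(-4.7, -4.8, -27.9, 14.6, 5); L, U the strict triangles.
T_GS = -(D+L)⁻¹U: row 0 first, T[0,1] = -(-3.4)/(-4.7) = -0.7234; later rows by forward substitution.
  T[0,:] = [+0.0000, -0.7234, -0.0638, -0.7872, +0.2128]
  T[1,:] = [+0.0000, -0.0452, -0.2123, +0.0133, -0.0492]
  T[2,:] = [+0.0000, +0.0449, +0.0196, -0.0813, -0.1483]
  T[3,:] = [+0.0000, +0.0474, +0.0057, +0.0735, -0.1119]
  T[4,:] = [+0.0000, -0.3124, +0.1048, -0.3652, +0.1231]
|eigenvalues of T|: 0.2640, 0.2082, 0.1427, 0.1427, 0.0000.
ρ(T) = max|λ| = 0.2640; 0.2640 < 1 ⇒ converges.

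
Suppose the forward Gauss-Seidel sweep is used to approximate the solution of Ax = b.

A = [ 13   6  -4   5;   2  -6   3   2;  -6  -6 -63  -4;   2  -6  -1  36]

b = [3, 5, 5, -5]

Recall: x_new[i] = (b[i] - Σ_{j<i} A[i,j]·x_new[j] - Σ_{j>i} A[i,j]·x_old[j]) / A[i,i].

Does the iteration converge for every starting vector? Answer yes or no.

Diagonal D = diag(13, -6, -63, 36); L, U strict lower/upper.
T_GS = -(D+L)⁻¹U: row 0 first, T[0,2] = -(-4)/(13) = +0.3077; later rows by forward substitution.
  T[0,:] = [+0.0000  -0.4615  +0.3077  -0.3846]
  T[1,:] = [+0.0000  -0.1538  +0.6026  +0.2051]
  T[2,:] = [+0.0000  +0.0586  -0.0867  -0.0464]
  T[3,:] = [+0.0000  +0.0016  +0.0809  +0.0543]
|λ(T)| sorted: 0.3005, 0.0806, 0.0336, 0.0000.
spectral radius ρ = 0.3005; 0.3005 < 1, so it converges for any x₀.

yes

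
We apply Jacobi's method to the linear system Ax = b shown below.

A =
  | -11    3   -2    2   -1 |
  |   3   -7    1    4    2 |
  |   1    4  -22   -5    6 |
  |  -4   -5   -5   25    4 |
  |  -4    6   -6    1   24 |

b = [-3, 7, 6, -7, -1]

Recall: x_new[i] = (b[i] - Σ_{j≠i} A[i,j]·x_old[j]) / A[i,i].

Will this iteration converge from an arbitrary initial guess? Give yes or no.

Let D = diag(-11, -7, -22, 25, 24); L, U the strict triangles.
Jacobi T = -D⁻¹(L+U): T[2,0] = -(1)/(-22) = +0.0455; T[2,2] = 0.
  T[0,:] = [+0.0000  +0.2727  -0.1818  +0.1818  -0.0909]
  T[1,:] = [+0.4286  +0.0000  +0.1429  +0.5714  +0.2857]
  T[2,:] = [+0.0455  +0.1818  +0.0000  -0.2273  +0.2727]
  T[3,:] = [+0.1600  +0.2000  +0.2000  +0.0000  -0.1600]
  T[4,:] = [+0.1667  -0.2500  +0.2500  -0.0417  +0.0000]
moduli |λ_i(T)| = 0.5783, 0.4732, 0.4732, 0.1352, 0.1352.
ρ(T) = max|λ| = 0.5783; 0.5783 < 1, so it converges for any x₀.

yes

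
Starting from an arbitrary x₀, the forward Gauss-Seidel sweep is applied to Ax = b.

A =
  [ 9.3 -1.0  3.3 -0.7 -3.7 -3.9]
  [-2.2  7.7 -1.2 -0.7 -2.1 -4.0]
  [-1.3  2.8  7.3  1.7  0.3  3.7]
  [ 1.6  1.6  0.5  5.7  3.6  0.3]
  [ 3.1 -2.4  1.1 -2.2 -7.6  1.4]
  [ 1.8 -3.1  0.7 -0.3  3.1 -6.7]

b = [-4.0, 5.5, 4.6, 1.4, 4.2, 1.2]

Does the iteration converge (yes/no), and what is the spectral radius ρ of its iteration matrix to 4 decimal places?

yes, ρ = 0.6204

Diagonal D = diag(9.3, 7.7, 7.3, 5.7, -7.6, -6.7); L, U strict lower/upper.
Gauss-Seidel: T = -(D+L)⁻¹U, row 0 first, T[0,1] = -(-1)/(9.3) = +0.1075; later rows by forward substitution.
  T[0,:] = [+0.0000  +0.1075  -0.3548  +0.0753  +0.3978  +0.4194]
  T[1,:] = [+0.0000  +0.0307  +0.0545  +0.1124  +0.3864  +0.6393]
  T[2,:] = [+0.0000  +0.0074  -0.0841  -0.2626  -0.1185  -0.6774]
  T[3,:] = [+0.0000  -0.0395  +0.0917  -0.0296  -0.8413  -0.2904]
  T[4,:] = [+0.0000  +0.0466  -0.2006  -0.0342  +0.2667  +0.1394]
  T[5,:] = [+0.0000  +0.0388  -0.2263  -0.0737  +0.0768  -0.1764]
|λ(T)| sorted: 0.6204, 0.3610, 0.3610, 0.0859, 0.0176, 0.0000.
ρ(T) = max|λ| = 0.6204; 0.6204 < 1, so it converges for any x₀.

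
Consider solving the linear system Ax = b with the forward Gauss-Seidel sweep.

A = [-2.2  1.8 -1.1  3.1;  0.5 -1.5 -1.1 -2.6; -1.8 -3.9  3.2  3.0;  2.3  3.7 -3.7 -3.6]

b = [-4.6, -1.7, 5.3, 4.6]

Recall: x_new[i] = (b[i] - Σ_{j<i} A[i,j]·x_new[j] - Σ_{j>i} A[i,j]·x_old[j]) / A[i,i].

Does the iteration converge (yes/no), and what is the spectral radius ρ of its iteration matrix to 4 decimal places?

no, ρ = 1.1976

Write A = D+L+U with D = diag(-2.2, -1.5, 3.2, -3.6).
Gauss-Seidel: T = -(D+L)⁻¹U, row 0 first, T[0,2] = -(-1.1)/(-2.2) = -0.5000; later rows by forward substitution.
  T[0,:] = [+0.0000, +0.8182, -0.5000, +1.4091]
  T[1,:] = [+0.0000, +0.2727, -0.9000, -1.2636]
  T[2,:] = [+0.0000, +0.7926, -1.3781, -1.6849]
  T[3,:] = [+0.0000, -0.0116, +0.1720, +1.3333]
|eigenvalues of T|: 1.1976, 0.5478, 0.5478, 0.0000.
ρ(T) = max|λ| = 1.1976; 1.1976 > 1: divergent.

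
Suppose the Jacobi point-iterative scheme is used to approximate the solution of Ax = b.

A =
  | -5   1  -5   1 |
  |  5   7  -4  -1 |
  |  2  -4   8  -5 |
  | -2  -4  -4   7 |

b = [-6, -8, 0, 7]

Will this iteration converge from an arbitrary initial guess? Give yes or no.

Write A = D+L+U with D = diag(-5, 7, 8, 7).
T_J = -D⁻¹(L+U): T[2,0] = -(2)/(8) = -0.2500; T[2,2] = 0.
  T[0,:] = [+0.0000 +0.2000 -1.0000 +0.2000]
  T[1,:] = [-0.7143 +0.0000 +0.5714 +0.1429]
  T[2,:] = [-0.2500 +0.5000 +0.0000 +0.6250]
  T[3,:] = [+0.2857 +0.5714 +0.5714 +0.0000]
|roots of det(T-λI)|: 1.1422, 0.9052, 0.4487, 0.4487.
ρ(T) = max|λ| = 1.1422; 1.1422 > 1: divergent.

no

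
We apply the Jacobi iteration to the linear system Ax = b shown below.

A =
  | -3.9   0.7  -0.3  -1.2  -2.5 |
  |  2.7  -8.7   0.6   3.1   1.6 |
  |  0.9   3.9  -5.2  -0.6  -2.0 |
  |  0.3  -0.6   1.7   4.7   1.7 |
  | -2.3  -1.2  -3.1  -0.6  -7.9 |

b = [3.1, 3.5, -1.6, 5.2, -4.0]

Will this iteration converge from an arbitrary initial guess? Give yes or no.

yes

Diagonal D = diag(-3.9, -8.7, -5.2, 4.7, -7.9); L, U strict lower/upper.
T_J = -D⁻¹(L+U): T[2,3] = -(-0.6)/(-5.2) = -0.1154; T[2,2] = 0.
  T[0,:] = [+0.0000, +0.1795, -0.0769, -0.3077, -0.6410]
  T[1,:] = [+0.3103, +0.0000, +0.0690, +0.3563, +0.1839]
  T[2,:] = [+0.1731, +0.7500, +0.0000, -0.1154, -0.3846]
  T[3,:] = [-0.0638, +0.1277, -0.3617, +0.0000, -0.3617]
  T[4,:] = [-0.2911, -0.1519, -0.3924, -0.0759, +0.0000]
moduli |λ_i(T)| = 0.8989, 0.6891, 0.3424, 0.3424, 0.0511.
ρ = 0.8989; 0.8989 < 1: convergent.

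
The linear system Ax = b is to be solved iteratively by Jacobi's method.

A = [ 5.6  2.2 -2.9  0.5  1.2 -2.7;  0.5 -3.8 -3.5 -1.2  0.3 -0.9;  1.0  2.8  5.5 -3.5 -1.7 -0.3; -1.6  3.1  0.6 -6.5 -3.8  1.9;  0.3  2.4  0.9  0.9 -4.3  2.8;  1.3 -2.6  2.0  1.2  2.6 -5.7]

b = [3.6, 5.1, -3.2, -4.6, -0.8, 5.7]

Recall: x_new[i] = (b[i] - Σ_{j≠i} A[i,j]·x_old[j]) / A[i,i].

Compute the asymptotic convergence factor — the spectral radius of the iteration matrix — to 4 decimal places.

1.1274

A = D + L + U where D = diag(5.6, -3.8, 5.5, -6.5, -4.3, -5.7).
Jacobi T = -D⁻¹(L+U): T[4,0] = -(0.3)/(-4.3) = +0.0698; T[4,4] = 0.
  T[0,:] = [+0.0000 -0.3929 +0.5179 -0.0893 -0.2143 +0.4821]
  T[1,:] = [+0.1316 +0.0000 -0.9211 -0.3158 +0.0789 -0.2368]
  T[2,:] = [-0.1818 -0.5091 +0.0000 +0.6364 +0.3091 +0.0545]
  T[3,:] = [-0.2462 +0.4769 +0.0923 +0.0000 -0.5846 +0.2923]
  T[4,:] = [+0.0698 +0.5581 +0.2093 +0.2093 +0.0000 +0.6512]
  T[5,:] = [+0.2281 -0.4561 +0.3509 +0.2105 +0.4561 +0.0000]
|roots of det(T-λI)|: 1.1274, 0.7102, 0.7102, 0.3528, 0.2980, 0.2980.
ρ(T) = max|λ| = 1.1274; 1.1274 > 1 ⇒ diverges.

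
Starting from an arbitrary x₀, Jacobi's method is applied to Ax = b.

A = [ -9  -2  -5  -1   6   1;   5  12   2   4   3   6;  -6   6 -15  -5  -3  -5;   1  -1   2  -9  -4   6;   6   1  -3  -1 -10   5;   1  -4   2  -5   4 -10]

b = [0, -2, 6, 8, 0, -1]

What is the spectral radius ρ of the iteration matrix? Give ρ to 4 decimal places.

1.1932

Diagonal D = diag(-9, 12, -15, -9, -10, -10); L, U strict lower/upper.
T_J = -D⁻¹(L+U): T[4,2] = -(-3)/(-10) = -0.3000; T[4,4] = 0.
  T[0,:] = [+0.0000 -0.2222 -0.5556 -0.1111 +0.6667 +0.1111]
  T[1,:] = [-0.4167 +0.0000 -0.1667 -0.3333 -0.2500 -0.5000]
  T[2,:] = [-0.4000 +0.4000 +0.0000 -0.3333 -0.2000 -0.3333]
  T[3,:] = [+0.1111 -0.1111 +0.2222 +0.0000 -0.4444 +0.6667]
  T[4,:] = [+0.6000 +0.1000 -0.3000 -0.1000 +0.0000 +0.5000]
  T[5,:] = [+0.1000 -0.4000 +0.2000 -0.5000 +0.4000 +0.0000]
moduli |λ_i(T)| = 1.1932, 0.5949, 0.5949, 0.5692, 0.5692, 0.5103.
spectral radius ρ = 1.1932; 1.1932 > 1, so it fails to converge.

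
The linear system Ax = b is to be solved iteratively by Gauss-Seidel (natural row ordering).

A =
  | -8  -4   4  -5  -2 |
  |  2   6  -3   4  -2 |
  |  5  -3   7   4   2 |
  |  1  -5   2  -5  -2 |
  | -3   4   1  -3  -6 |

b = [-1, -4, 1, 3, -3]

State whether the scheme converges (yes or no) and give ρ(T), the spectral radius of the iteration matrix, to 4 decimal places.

no, ρ = 1.3887

Let D = diag(-8, 6, 7, -5, -6); L, U the strict triangles.
T_GS = -(D+L)⁻¹U: row 0 first, T[0,4] = -(-2)/(-8) = -0.2500; later rows by forward substitution.
  T[0,:] = [+0.0000 -0.5000 +0.5000 -0.6250 -0.2500]
  T[1,:] = [+0.0000 +0.1667 +0.3333 -0.4583 +0.4167]
  T[2,:] = [+0.0000 +0.4286 -0.2143 -0.3214 +0.0714]
  T[3,:] = [+0.0000 -0.0952 -0.3190 +0.2048 -0.8381]
  T[4,:] = [+0.0000 +0.4802 +0.0960 -0.1490 +0.8337]
eigenvalue magnitudes: 1.3887, 0.4584, 0.2119, 0.2119, 0.0000.
ρ(T) = max|λ| = 1.3887; 1.3887 > 1, so it fails to converge.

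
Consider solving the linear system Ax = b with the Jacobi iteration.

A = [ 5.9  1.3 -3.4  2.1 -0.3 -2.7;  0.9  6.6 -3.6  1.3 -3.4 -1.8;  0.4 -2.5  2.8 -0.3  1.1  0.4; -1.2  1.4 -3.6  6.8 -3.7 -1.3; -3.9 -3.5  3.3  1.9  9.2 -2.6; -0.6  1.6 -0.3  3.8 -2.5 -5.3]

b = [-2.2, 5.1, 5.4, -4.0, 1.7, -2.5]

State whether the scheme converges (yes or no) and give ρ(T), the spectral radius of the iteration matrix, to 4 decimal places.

no, ρ = 1.3046

Write A = D+L+U with D = diag(5.9, 6.6, 2.8, 6.8, 9.2, -5.3).
Jacobi: T = -D⁻¹(L+U), T[2,4] = -(1.1)/(2.8) = -0.3929; T[2,2] = 0.
  T[0,:] = [+0.0000 -0.2203 +0.5763 -0.3559 +0.0508 +0.4576]
  T[1,:] = [-0.1364 +0.0000 +0.5455 -0.1970 +0.5152 +0.2727]
  T[2,:] = [-0.1429 +0.8929 +0.0000 +0.1071 -0.3929 -0.1429]
  T[3,:] = [+0.1765 -0.2059 +0.5294 +0.0000 +0.5441 +0.1912]
  T[4,:] = [+0.4239 +0.3804 -0.3587 -0.2065 +0.0000 +0.2826]
  T[5,:] = [-0.1132 +0.3019 -0.0566 +0.7170 -0.4717 +0.0000]
|roots of det(T-λI)|: 1.3046, 0.7136, 0.5900, 0.5900, 0.3974, 0.3974.
ρ(T) = max|λ| = 1.3046; 1.3046 > 1, so it fails to converge.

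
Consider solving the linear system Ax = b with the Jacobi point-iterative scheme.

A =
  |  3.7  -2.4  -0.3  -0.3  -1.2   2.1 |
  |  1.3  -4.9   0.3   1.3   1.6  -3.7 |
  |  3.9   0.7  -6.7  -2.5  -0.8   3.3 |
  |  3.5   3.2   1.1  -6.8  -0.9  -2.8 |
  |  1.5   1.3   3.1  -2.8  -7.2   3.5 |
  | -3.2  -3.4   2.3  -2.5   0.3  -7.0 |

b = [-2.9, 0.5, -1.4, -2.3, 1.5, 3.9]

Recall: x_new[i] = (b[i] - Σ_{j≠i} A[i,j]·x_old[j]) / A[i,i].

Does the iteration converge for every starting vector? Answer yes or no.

no

Split A = D + L + U, D = diag(3.7, -4.9, -6.7, -6.8, -7.2, -7).
Jacobi: T = -D⁻¹(L+U), T[0,1] = -(-2.4)/(3.7) = +0.6486; T[0,0] = 0.
  T[0,:] = [+0.0000, +0.6486, +0.0811, +0.0811, +0.3243, -0.5676]
  T[1,:] = [+0.2653, +0.0000, +0.0612, +0.2653, +0.3265, -0.7551]
  T[2,:] = [+0.5821, +0.1045, +0.0000, -0.3731, -0.1194, +0.4925]
  T[3,:] = [+0.5147, +0.4706, +0.1618, +0.0000, -0.1324, -0.4118]
  T[4,:] = [+0.2083, +0.1806, +0.4306, -0.3889, +0.0000, +0.4861]
  T[5,:] = [-0.4571, -0.4857, +0.3286, -0.3571, +0.0429, +0.0000]
moduli |λ_i(T)| = 1.2436, 0.8471, 0.5683, 0.5502, 0.3413, 0.3413.
ρ(T) = max|λ| = 1.2436; 1.2436 > 1, so it fails to converge.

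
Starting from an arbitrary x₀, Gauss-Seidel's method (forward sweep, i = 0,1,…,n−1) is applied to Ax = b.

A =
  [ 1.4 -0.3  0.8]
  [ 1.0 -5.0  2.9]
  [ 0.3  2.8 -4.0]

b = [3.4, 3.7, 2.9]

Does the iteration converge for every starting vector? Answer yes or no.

yes

A = D + L + U where D = diag(1.4, -5, -4).
Gauss-Seidel: T = -(D+L)⁻¹U, row 0 first, T[0,1] = -(-0.3)/(1.4) = +0.2143; later rows by forward substitution.
  T[0,:] = [+0.0000, +0.2143, -0.5714]
  T[1,:] = [+0.0000, +0.0429, +0.4657]
  T[2,:] = [+0.0000, +0.0461, +0.2831]
|eigenvalues of T|: 0.3524, 0.0264, 0.0000.
ρ(T) = max|λ| = 0.3524; 0.3524 < 1 ⇒ converges.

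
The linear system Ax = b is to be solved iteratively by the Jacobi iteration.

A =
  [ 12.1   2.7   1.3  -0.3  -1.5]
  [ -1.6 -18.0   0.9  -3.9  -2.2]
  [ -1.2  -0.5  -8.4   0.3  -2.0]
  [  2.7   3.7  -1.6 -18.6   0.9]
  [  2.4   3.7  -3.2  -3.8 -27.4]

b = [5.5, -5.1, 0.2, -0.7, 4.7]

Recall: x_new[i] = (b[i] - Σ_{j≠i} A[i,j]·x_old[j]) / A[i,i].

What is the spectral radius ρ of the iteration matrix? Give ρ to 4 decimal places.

0.2292

Split A = D + L + U, D = diag(12.1, -18, -8.4, -18.6, -27.4).
T_J = -D⁻¹(L+U): T[3,2] = -(-1.6)/(-18.6) = -0.0860; T[3,3] = 0.
  T[0,:] = [+0.0000 -0.2231 -0.1074 +0.0248 +0.1240]
  T[1,:] = [-0.0889 +0.0000 +0.0500 -0.2167 -0.1222]
  T[2,:] = [-0.1429 -0.0595 +0.0000 +0.0357 -0.2381]
  T[3,:] = [+0.1452 +0.1989 -0.0860 +0.0000 +0.0484]
  T[4,:] = [+0.0876 +0.1350 -0.1168 -0.1387 +0.0000]
|λ(T)| sorted: 0.2292, 0.1931, 0.1931, 0.1549, 0.0152.
ρ(T) = max|λ| = 0.2292; 0.2292 < 1 ⇒ converges.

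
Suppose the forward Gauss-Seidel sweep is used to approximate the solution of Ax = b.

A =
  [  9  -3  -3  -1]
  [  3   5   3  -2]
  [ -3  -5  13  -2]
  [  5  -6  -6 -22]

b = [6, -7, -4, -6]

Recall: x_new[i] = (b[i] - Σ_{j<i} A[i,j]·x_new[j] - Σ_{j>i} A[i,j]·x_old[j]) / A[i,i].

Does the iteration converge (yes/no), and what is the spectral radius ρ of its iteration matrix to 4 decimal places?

yes, ρ = 0.6609

Split A = D + L + U, D = diag(9, 5, 13, -22).
Gauss-Seidel: T = -(D+L)⁻¹U, row 0 first, T[0,3] = -(-1)/(9) = +0.1111; later rows by forward substitution.
  T[0,:] = [+0.0000 +0.3333 +0.3333 +0.1111]
  T[1,:] = [+0.0000 -0.2000 -0.8000 +0.3333]
  T[2,:] = [+0.0000 +0.0000 -0.2308 +0.3077]
  T[3,:] = [+0.0000 +0.1303 +0.3569 -0.1496]
|eigenvalues of T|: 0.6609, 0.1029, 0.1029, 0.0000.
ρ = 0.6609; 0.6609 < 1, so it converges for any x₀.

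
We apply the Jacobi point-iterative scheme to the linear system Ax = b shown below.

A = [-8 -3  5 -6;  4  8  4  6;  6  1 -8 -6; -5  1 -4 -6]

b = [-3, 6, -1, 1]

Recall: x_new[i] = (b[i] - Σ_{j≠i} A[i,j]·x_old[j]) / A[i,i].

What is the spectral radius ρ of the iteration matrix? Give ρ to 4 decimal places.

1.4788

Write A = D+L+U with D = diag(-8, 8, -8, -6).
T_J = -D⁻¹(L+U): T[2,1] = -(1)/(-8) = +0.1250; T[2,2] = 0.
  T[0,:] = [+0.0000  -0.3750  +0.6250  -0.7500]
  T[1,:] = [-0.5000  +0.0000  -0.5000  -0.7500]
  T[2,:] = [+0.7500  +0.1250  +0.0000  -0.7500]
  T[3,:] = [-0.8333  +0.1667  -0.6667  +0.0000]
|roots of det(T-λI)|: 1.4788, 0.8753, 0.4635, 0.1400.
spectral radius ρ = 1.4788; 1.4788 > 1 ⇒ diverges.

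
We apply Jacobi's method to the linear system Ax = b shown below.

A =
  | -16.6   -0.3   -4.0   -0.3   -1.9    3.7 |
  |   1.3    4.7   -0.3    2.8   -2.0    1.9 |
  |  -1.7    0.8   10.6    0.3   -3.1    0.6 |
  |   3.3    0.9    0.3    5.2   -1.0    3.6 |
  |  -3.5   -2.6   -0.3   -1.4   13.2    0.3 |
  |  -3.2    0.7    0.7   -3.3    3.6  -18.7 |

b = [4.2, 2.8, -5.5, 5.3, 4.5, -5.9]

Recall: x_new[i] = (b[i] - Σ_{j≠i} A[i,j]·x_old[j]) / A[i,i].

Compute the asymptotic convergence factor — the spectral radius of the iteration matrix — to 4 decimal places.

Diagonal D = diag(-16.6, 4.7, 10.6, 5.2, 13.2, -18.7); L, U strict lower/upper.
Jacobi T = -D⁻¹(L+U): T[1,3] = -(2.8)/(4.7) = -0.5957; T[1,1] = 0.
  T[0,:] = [+0.0000  -0.0181  -0.2410  -0.0181  -0.1145  +0.2229]
  T[1,:] = [-0.2766  +0.0000  +0.0638  -0.5957  +0.4255  -0.4043]
  T[2,:] = [+0.1604  -0.0755  +0.0000  -0.0283  +0.2925  -0.0566]
  T[3,:] = [-0.6346  -0.1731  -0.0577  +0.0000  +0.1923  -0.6923]
  T[4,:] = [+0.2652  +0.1970  +0.0227  +0.1061  +0.0000  -0.0227]
  T[5,:] = [-0.1711  +0.0374  +0.0374  -0.1765  +0.1925  +0.0000]
eigenvalue magnitudes: 0.6601, 0.5127, 0.3132, 0.3132, 0.2426, 0.2426.
ρ(T) = max|λ| = 0.6601; 0.6601 < 1 ⇒ converges.

0.6601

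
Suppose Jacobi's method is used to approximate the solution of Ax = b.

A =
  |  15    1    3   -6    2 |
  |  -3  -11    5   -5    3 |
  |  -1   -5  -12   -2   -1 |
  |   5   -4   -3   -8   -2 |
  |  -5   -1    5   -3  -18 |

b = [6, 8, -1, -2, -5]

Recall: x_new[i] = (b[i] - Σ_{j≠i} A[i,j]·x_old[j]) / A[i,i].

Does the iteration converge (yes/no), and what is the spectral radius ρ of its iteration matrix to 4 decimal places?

yes, ρ = 0.7745

A = D + L + U where D = diag(15, -11, -12, -8, -18).
T_J = -D⁻¹(L+U): T[0,2] = -(3)/(15) = -0.2000; T[0,0] = 0.
  T[0,:] = [+0.0000  -0.0667  -0.2000  +0.4000  -0.1333]
  T[1,:] = [-0.2727  +0.0000  +0.4545  -0.4545  +0.2727]
  T[2,:] = [-0.0833  -0.4167  +0.0000  -0.1667  -0.0833]
  T[3,:] = [+0.6250  -0.5000  -0.3750  +0.0000  -0.2500]
  T[4,:] = [-0.2778  -0.0556  +0.2778  -0.1667  +0.0000]
|λ(T)| sorted: 0.7745, 0.5921, 0.2409, 0.2409, 0.1003.
ρ(T) = max|λ| = 0.7745; 0.7745 < 1, so it converges for any x₀.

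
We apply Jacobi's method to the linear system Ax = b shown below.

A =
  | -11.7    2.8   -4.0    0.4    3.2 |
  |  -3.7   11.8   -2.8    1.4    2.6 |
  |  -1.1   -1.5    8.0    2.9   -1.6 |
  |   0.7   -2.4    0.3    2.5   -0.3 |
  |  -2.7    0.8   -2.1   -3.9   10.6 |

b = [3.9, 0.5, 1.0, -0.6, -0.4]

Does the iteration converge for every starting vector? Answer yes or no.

Write A = D+L+U with D = diag(-11.7, 11.8, 8, 2.5, 10.6).
T_J = -D⁻¹(L+U): T[1,0] = -(-3.7)/(11.8) = +0.3136; T[1,1] = 0.
  T[0,:] = [+0.0000 +0.2393 -0.3419 +0.0342 +0.2735]
  T[1,:] = [+0.3136 +0.0000 +0.2373 -0.1186 -0.2203]
  T[2,:] = [+0.1375 +0.1875 +0.0000 -0.3625 +0.2000]
  T[3,:] = [-0.2800 +0.9600 -0.1200 +0.0000 +0.1200]
  T[4,:] = [+0.2547 -0.0755 +0.1981 +0.3679 +0.0000]
|eigenvalues of T|: 0.8347, 0.5474, 0.5474, 0.2606, 0.2606.
spectral radius ρ = 0.8347; 0.8347 < 1: convergent.

yes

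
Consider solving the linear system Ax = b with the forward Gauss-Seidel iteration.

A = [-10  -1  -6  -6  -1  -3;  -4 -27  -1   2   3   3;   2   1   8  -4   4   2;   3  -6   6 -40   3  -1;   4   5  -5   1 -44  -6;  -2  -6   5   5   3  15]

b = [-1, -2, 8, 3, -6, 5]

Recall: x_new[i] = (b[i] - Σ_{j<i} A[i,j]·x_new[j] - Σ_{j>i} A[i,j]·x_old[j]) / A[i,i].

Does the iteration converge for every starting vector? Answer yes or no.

Diagonal D = diag(-10, -27, 8, -40, -44, 15); L, U strict lower/upper.
T_GS = -(D+L)⁻¹U: row 0 first, T[0,2] = -(-6)/(-10) = -0.6000; later rows by forward substitution.
  T[0,:] = [+0.0000 -0.1000 -0.6000 -0.6000 -0.1000 -0.3000]
  T[1,:] = [+0.0000 +0.0148 +0.0519 +0.1630 +0.1259 +0.1556]
  T[2,:] = [+0.0000 +0.0231 +0.1435 +0.6296 -0.4907 -0.1944]
  T[3,:] = [+0.0000 -0.0063 -0.0313 +0.0250 -0.0250 -0.1000]
  T[4,:] = [+0.0000 -0.0102 -0.0657 -0.1070 +0.0604 -0.1261]
  T[5,:] = [+0.0000 -0.0110 -0.0835 -0.2116 +0.1969 +0.1456]
eigenvalue magnitudes: 0.3194, 0.0763, 0.0763, 0.0457, 0.0297, 0.0000.
ρ = 0.3194; 0.3194 < 1 ⇒ converges.

yes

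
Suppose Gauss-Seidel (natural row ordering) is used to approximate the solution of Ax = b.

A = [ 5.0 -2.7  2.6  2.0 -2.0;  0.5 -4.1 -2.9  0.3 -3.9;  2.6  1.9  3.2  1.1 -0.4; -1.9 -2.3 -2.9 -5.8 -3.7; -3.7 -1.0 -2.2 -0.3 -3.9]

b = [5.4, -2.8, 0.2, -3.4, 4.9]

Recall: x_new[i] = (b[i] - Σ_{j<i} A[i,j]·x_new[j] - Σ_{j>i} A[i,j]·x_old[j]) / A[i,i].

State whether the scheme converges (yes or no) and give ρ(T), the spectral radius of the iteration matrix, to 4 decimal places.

no, ρ = 1.3258

Split A = D + L + U, D = diag(5, -4.1, 3.2, -5.8, -3.9).
T_GS = -(D+L)⁻¹U: row 0 first, T[0,4] = -(-2)/(5) = +0.4000; later rows by forward substitution.
  T[0,:] = [+0.0000 +0.5400 -0.5200 -0.4000 +0.4000]
  T[1,:] = [+0.0000 +0.0659 -0.7707 +0.0244 -0.9024]
  T[2,:] = [+0.0000 -0.4779 +0.8801 -0.0332 +0.3358]
  T[3,:] = [+0.0000 +0.0359 +0.0359 +0.1380 -0.5790]
  T[4,:] = [+0.0000 -0.2624 +0.1917 +0.3814 -0.2930]
moduli |λ_i(T)| = 1.3258, 0.5081, 0.3435, 0.3435, 0.0000.
ρ(T) = max|λ| = 1.3258; 1.3258 > 1: divergent.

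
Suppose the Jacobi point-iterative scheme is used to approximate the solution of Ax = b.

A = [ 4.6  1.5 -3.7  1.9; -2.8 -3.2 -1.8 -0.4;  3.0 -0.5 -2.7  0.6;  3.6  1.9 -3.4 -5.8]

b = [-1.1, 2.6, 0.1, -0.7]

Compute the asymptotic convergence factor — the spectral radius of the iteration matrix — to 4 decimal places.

A = D + L + U where D = diag(4.6, -3.2, -2.7, -5.8).
Jacobi: T = -D⁻¹(L+U), T[1,0] = -(-2.8)/(-3.2) = -0.8750; T[1,1] = 0.
  T[0,:] = [+0.0000  -0.3261  +0.8043  -0.4130]
  T[1,:] = [-0.8750  +0.0000  -0.5625  -0.1250]
  T[2,:] = [+1.1111  -0.1852  +0.0000  +0.2222]
  T[3,:] = [+0.6207  +0.3276  -0.5862  +0.0000]
|λ(T)| sorted: 1.2666, 0.6634, 0.6634, 0.3289.
spectral radius ρ = 1.2666; 1.2666 > 1, so it fails to converge.

1.2666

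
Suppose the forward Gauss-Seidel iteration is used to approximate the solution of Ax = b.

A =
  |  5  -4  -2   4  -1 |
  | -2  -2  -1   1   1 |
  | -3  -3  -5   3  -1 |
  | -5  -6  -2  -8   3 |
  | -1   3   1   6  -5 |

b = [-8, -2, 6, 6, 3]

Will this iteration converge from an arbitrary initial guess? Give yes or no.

Split A = D + L + U, D = diag(5, -2, -5, -8, -5).
Gauss-Seidel: T = -(D+L)⁻¹U, row 0 first, T[0,2] = -(-2)/(5) = +0.4000; later rows by forward substitution.
  T[0,:] = [+0.0000  +0.8000  +0.4000  -0.8000  +0.2000]
  T[1,:] = [+0.0000  -0.8000  -0.9000  +1.3000  +0.3000]
  T[2,:] = [+0.0000  -0.0000  +0.3000  +0.3000  -0.5000]
  T[3,:] = [+0.0000  +0.1000  +0.3500  -0.5500  +0.1500]
  T[4,:] = [+0.0000  -0.5200  -0.1400  +0.3400  +0.2200]
|λ(T)| sorted: 1.2748, 0.3683, 0.3683, 0.1041, 0.0000.
ρ(T) = max|λ| = 1.2748; 1.2748 > 1: divergent.

no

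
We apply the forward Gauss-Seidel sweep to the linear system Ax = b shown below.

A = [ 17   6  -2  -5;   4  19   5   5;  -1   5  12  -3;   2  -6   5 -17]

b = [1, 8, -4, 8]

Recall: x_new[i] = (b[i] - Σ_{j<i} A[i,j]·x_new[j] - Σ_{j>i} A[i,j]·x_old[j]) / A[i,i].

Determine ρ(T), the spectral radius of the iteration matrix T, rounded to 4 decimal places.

0.5602

Let D = diag(17, 19, 12, -17); L, U the strict triangles.
Gauss-Seidel: T = -(D+L)⁻¹U, row 0 first, T[0,3] = -(-5)/(17) = +0.2941; later rows by forward substitution.
  T[0,:] = [+0.0000  -0.3529  +0.1176  +0.2941]
  T[1,:] = [+0.0000  +0.0743  -0.2879  -0.3251]
  T[2,:] = [+0.0000  -0.0604  +0.1298  +0.4100]
  T[3,:] = [+0.0000  -0.0855  +0.1536  +0.2699]
eigenvalue magnitudes: 0.5602, 0.0698, 0.0698, 0.0000.
spectral radius ρ = 0.5602; 0.5602 < 1: convergent.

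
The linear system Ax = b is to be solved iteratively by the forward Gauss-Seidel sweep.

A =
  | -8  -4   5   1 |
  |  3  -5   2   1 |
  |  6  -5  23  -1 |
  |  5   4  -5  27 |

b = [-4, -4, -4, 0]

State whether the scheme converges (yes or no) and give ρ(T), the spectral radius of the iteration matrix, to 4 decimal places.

yes, ρ = 0.4700

Diagonal D = diag(-8, -5, 23, 27); L, U strict lower/upper.
T_GS = -(D+L)⁻¹U: row 0 first, T[0,1] = -(-4)/(-8) = -0.5000; later rows by forward substitution.
  T[0,:] = [+0.0000  -0.5000  +0.6250  +0.1250]
  T[1,:] = [+0.0000  -0.3000  +0.7750  +0.2750]
  T[2,:] = [+0.0000  +0.0652  +0.0054  +0.0707]
  T[3,:] = [+0.0000  +0.1491  -0.2295  -0.0508]
moduli |λ_i(T)| = 0.4700, 0.1478, 0.0232, 0.0000.
spectral radius ρ = 0.4700; 0.4700 < 1: convergent.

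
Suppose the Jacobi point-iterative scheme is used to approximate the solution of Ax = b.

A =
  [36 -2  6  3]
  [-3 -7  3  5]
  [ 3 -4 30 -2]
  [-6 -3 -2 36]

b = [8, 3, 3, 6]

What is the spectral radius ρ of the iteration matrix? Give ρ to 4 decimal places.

Split A = D + L + U, D = diag(36, -7, 30, 36).
T_J = -D⁻¹(L+U): T[3,1] = -(-3)/(36) = +0.0833; T[3,3] = 0.
  T[0,:] = [+0.0000 +0.0556 -0.1667 -0.0833]
  T[1,:] = [-0.4286 +0.0000 +0.4286 +0.7143]
  T[2,:] = [-0.1000 +0.1333 +0.0000 +0.0667]
  T[3,:] = [+0.1667 +0.0833 +0.0556 +0.0000]
|roots of det(T-λI)|: 0.3839, 0.2740, 0.2740, 0.0608.
ρ(T) = max|λ| = 0.3839; 0.3839 < 1: convergent.

0.3839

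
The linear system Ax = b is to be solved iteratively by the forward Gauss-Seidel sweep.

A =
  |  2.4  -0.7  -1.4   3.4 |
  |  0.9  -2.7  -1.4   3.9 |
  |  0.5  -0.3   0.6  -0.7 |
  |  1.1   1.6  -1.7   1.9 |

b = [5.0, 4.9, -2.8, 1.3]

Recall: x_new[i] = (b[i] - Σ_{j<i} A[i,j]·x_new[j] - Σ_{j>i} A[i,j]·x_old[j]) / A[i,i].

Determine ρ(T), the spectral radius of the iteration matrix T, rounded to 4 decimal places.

Write A = D+L+U with D = diag(2.4, -2.7, 0.6, 1.9).
Gauss-Seidel: T = -(D+L)⁻¹U, row 0 first, T[0,3] = -(3.4)/(2.4) = -1.4167; later rows by forward substitution.
  T[0,:] = [+0.0000 +0.2917 +0.5833 -1.4167]
  T[1,:] = [+0.0000 +0.0972 -0.3241 +0.9722]
  T[2,:] = [+0.0000 -0.1944 -0.6481 +2.8333]
  T[3,:] = [+0.0000 -0.4247 -0.6447 +2.5365]
eigenvalue magnitudes: 1.5712, 0.2550, 0.2550, 0.0000.
ρ = 1.5712; 1.5712 > 1, so it fails to converge.

1.5712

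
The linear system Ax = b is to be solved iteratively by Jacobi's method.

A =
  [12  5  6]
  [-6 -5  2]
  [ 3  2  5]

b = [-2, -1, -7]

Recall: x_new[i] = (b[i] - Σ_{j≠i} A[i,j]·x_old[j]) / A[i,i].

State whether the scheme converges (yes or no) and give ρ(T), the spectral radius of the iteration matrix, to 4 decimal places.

yes, ρ = 0.8927

Split A = D + L + U, D = diag(12, -5, 5).
Jacobi T = -D⁻¹(L+U): T[1,2] = -(2)/(-5) = +0.4000; T[1,1] = 0.
  T[0,:] = [+0.0000 -0.4167 -0.5000]
  T[1,:] = [-1.2000 +0.0000 +0.4000]
  T[2,:] = [-0.6000 -0.4000 +0.0000]
|roots of det(T-λI)|: 0.8927, 0.6522, 0.2405.
ρ = 0.8927; 0.8927 < 1 ⇒ converges.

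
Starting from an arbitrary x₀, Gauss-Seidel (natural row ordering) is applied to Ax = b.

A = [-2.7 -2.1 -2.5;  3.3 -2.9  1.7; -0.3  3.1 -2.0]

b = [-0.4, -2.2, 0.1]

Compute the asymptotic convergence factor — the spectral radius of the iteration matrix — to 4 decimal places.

1.5158

Write A = D+L+U with D = diag(-2.7, -2.9, -2).
Gauss-Seidel: T = -(D+L)⁻¹U, row 0 first, T[0,1] = -(-2.1)/(-2.7) = -0.7778; later rows by forward substitution.
  T[0,:] = [+0.0000, -0.7778, -0.9259]
  T[1,:] = [+0.0000, -0.8851, -0.4674]
  T[2,:] = [+0.0000, -1.2552, -0.5856]
moduli |λ_i(T)| = 1.5158, 0.0451, 0.0000.
spectral radius ρ = 1.5158; 1.5158 > 1 ⇒ diverges.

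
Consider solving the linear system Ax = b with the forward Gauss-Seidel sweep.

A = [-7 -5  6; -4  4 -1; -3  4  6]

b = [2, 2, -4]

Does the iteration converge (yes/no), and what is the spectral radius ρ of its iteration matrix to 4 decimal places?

yes, ρ = 0.9275

A = D + L + U where D = diag(-7, 4, 6).
GS T = -(D+L)⁻¹U: row 0 first, T[0,2] = -(6)/(-7) = +0.8571; later rows by forward substitution.
  T[0,:] = [+0.0000  -0.7143  +0.8571]
  T[1,:] = [+0.0000  -0.7143  +1.1071]
  T[2,:] = [+0.0000  +0.1190  -0.3095]
|λ(T)| sorted: 0.9275, 0.0963, 0.0000.
ρ = 0.9275; 0.9275 < 1 ⇒ converges.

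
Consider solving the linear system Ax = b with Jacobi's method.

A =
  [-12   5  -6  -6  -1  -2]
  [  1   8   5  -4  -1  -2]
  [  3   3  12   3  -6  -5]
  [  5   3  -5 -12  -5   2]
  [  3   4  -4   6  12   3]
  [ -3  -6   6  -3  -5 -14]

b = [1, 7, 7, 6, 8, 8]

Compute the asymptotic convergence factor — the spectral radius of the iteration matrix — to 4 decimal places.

1.1523

Split A = D + L + U, D = diag(-12, 8, 12, -12, 12, -14).
T_J = -D⁻¹(L+U): T[1,3] = -(-4)/(8) = +0.5000; T[1,1] = 0.
  T[0,:] = [+0.0000, +0.4167, -0.5000, -0.5000, -0.0833, -0.1667]
  T[1,:] = [-0.1250, +0.0000, -0.6250, +0.5000, +0.1250, +0.2500]
  T[2,:] = [-0.2500, -0.2500, +0.0000, -0.2500, +0.5000, +0.4167]
  T[3,:] = [+0.4167, +0.2500, -0.4167, +0.0000, -0.4167, +0.1667]
  T[4,:] = [-0.2500, -0.3333, +0.3333, -0.5000, +0.0000, -0.2500]
  T[5,:] = [-0.2143, -0.4286, +0.4286, -0.2143, -0.3571, +0.0000]
|eigenvalues of T|: 1.1523, 0.5917, 0.5917, 0.4580, 0.4580, 0.3112.
spectral radius ρ = 1.1523; 1.1523 > 1 ⇒ diverges.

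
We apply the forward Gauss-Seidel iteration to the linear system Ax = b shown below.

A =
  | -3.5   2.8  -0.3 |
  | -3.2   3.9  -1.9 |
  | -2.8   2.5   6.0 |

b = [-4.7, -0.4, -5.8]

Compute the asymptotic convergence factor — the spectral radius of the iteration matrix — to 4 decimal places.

Let D = diag(-3.5, 3.9, 6); L, U the strict triangles.
GS T = -(D+L)⁻¹U: row 0 first, T[0,1] = -(2.8)/(-3.5) = +0.8000; later rows by forward substitution.
  T[0,:] = [+0.0000, +0.8000, -0.0857]
  T[1,:] = [+0.0000, +0.6564, +0.4168]
  T[2,:] = [+0.0000, +0.0998, -0.2137]
|λ(T)| sorted: 0.7019, 0.2591, 0.0000.
ρ = 0.7019; 0.7019 < 1: convergent.

0.7019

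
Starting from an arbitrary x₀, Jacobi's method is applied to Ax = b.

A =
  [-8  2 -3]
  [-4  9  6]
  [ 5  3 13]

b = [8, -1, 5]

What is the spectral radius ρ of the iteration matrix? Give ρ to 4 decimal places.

Split A = D + L + U, D = diag(-8, 9, 13).
T_J = -D⁻¹(L+U): T[2,1] = -(3)/(13) = -0.2308; T[2,2] = 0.
  T[0,:] = [+0.0000, +0.2500, -0.3750]
  T[1,:] = [+0.4444, +0.0000, -0.6667]
  T[2,:] = [-0.3846, -0.2308, +0.0000]
eigenvalue magnitudes: 0.7401, 0.3723, 0.3723.
spectral radius ρ = 0.7401; 0.7401 < 1 ⇒ converges.

0.7401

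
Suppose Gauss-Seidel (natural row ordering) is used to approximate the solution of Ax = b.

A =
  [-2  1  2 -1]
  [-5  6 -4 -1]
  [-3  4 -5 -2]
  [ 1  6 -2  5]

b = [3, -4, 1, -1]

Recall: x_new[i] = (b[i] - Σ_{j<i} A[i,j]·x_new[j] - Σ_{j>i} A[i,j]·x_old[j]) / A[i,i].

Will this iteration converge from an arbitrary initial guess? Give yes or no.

no

Let D = diag(-2, 6, -5, 5); L, U the strict triangles.
T_GS = -(D+L)⁻¹U: row 0 first, T[0,1] = -(1)/(-2) = +0.5000; later rows by forward substitution.
  T[0,:] = [+0.0000, +0.5000, +1.0000, -0.5000]
  T[1,:] = [+0.0000, +0.4167, +1.5000, -0.2500]
  T[2,:] = [+0.0000, +0.0333, +0.6000, -0.3000]
  T[3,:] = [+0.0000, -0.5867, -1.7600, +0.2800]
|roots of det(T-λI)|: 1.4413, 0.1360, 0.1360, 0.0000.
ρ(T) = max|λ| = 1.4413; 1.4413 > 1, so it fails to converge.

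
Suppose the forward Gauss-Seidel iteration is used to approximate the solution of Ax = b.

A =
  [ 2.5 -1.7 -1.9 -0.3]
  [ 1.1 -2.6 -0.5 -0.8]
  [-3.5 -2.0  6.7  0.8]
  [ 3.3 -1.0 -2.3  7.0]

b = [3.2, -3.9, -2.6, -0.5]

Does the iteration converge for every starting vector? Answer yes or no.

Write A = D+L+U with D = diag(2.5, -2.6, 6.7, 7).
Gauss-Seidel: T = -(D+L)⁻¹U, row 0 first, T[0,3] = -(-0.3)/(2.5) = +0.1200; later rows by forward substitution.
  T[0,:] = [+0.0000, +0.6800, +0.7600, +0.1200]
  T[1,:] = [+0.0000, +0.2877, +0.1292, -0.2569]
  T[2,:] = [+0.0000, +0.4411, +0.4356, -0.1334]
  T[3,:] = [+0.0000, -0.1345, -0.1967, -0.1371]
|roots of det(T-λI)|: 0.7018, 0.1754, 0.0598, 0.0000.
spectral radius ρ = 0.7018; 0.7018 < 1: convergent.

yes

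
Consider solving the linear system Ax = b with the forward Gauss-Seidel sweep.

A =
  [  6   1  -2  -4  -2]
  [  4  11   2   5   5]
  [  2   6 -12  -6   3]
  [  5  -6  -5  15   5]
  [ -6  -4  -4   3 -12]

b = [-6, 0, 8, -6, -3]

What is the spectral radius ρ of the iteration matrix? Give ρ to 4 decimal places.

0.9366

A = D + L + U where D = diag(6, 11, -12, 15, -12).
Gauss-Seidel: T = -(D+L)⁻¹U, row 0 first, T[0,1] = -(1)/(6) = -0.1667; later rows by forward substitution.
  T[0,:] = [+0.0000 -0.1667 +0.3333 +0.6667 +0.3333]
  T[1,:] = [+0.0000 +0.0606 -0.3030 -0.6970 -0.5758]
  T[2,:] = [+0.0000 +0.0025 -0.0960 -0.7374 +0.0177]
  T[3,:] = [+0.0000 +0.0806 -0.2643 -0.7468 -0.6689]
  T[4,:] = [+0.0000 +0.0824 -0.0997 -0.0419 -0.1479]
|eigenvalues of T|: 0.9366, 0.1814, 0.1814, 0.0819, 0.0000.
ρ = 0.9366; 0.9366 < 1 ⇒ converges.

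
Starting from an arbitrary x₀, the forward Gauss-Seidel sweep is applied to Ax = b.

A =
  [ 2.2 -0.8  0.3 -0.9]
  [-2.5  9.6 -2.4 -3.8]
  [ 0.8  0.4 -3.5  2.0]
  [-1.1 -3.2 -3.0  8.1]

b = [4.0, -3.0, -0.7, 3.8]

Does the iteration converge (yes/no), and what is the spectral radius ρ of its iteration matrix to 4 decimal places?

yes, ρ = 0.7343

Let D = diag(2.2, 9.6, -3.5, 8.1); L, U the strict triangles.
Gauss-Seidel: T = -(D+L)⁻¹U, row 0 first, T[0,3] = -(-0.9)/(2.2) = +0.4091; later rows by forward substitution.
  T[0,:] = [+0.0000  +0.3636  -0.1364  +0.4091]
  T[1,:] = [+0.0000  +0.0947  +0.2145  +0.5024]
  T[2,:] = [+0.0000  +0.0939  -0.0067  +0.7223]
  T[3,:] = [+0.0000  +0.1216  +0.0638  +0.5216]
moduli |λ_i(T)| = 0.7343, 0.0980, 0.0980, 0.0000.
spectral radius ρ = 0.7343; 0.7343 < 1 ⇒ converges.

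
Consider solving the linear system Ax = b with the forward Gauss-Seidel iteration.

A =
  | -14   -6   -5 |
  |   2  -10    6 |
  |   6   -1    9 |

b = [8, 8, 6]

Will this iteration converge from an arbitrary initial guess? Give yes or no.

Write A = D+L+U with D = diag(-14, -10, 9).
GS T = -(D+L)⁻¹U: row 0 first, T[0,2] = -(-5)/(-14) = -0.3571; later rows by forward substitution.
  T[0,:] = [+0.0000 -0.4286 -0.3571]
  T[1,:] = [+0.0000 -0.0857 +0.5286]
  T[2,:] = [+0.0000 +0.2762 +0.2968]
|λ(T)| sorted: 0.5328, 0.3217, 0.0000.
ρ = 0.5328; 0.5328 < 1: convergent.

yes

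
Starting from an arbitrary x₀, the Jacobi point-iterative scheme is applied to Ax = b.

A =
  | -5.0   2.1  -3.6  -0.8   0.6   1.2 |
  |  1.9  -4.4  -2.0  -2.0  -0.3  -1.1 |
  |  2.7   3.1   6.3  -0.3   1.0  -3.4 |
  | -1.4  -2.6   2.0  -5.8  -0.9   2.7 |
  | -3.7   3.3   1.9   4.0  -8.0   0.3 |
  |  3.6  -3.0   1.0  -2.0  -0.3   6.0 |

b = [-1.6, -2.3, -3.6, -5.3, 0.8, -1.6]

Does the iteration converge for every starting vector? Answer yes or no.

no

Let D = diag(-5, -4.4, 6.3, -5.8, -8, 6); L, U the strict triangles.
T_J = -D⁻¹(L+U): T[5,3] = -(-2)/(6) = +0.3333; T[5,5] = 0.
  T[0,:] = [+0.0000 +0.4200 -0.7200 -0.1600 +0.1200 +0.2400]
  T[1,:] = [+0.4318 +0.0000 -0.4545 -0.4545 -0.0682 -0.2500]
  T[2,:] = [-0.4286 -0.4921 +0.0000 +0.0476 -0.1587 +0.5397]
  T[3,:] = [-0.2414 -0.4483 +0.3448 +0.0000 -0.1552 +0.4655]
  T[4,:] = [-0.4625 +0.4125 +0.2375 +0.5000 +0.0000 +0.0375]
  T[5,:] = [-0.6000 +0.5000 -0.1667 +0.3333 +0.0500 +0.0000]
|λ(T)| sorted: 1.1634, 0.5979, 0.5979, 0.2901, 0.2901, 0.1090.
spectral radius ρ = 1.1634; 1.1634 > 1: divergent.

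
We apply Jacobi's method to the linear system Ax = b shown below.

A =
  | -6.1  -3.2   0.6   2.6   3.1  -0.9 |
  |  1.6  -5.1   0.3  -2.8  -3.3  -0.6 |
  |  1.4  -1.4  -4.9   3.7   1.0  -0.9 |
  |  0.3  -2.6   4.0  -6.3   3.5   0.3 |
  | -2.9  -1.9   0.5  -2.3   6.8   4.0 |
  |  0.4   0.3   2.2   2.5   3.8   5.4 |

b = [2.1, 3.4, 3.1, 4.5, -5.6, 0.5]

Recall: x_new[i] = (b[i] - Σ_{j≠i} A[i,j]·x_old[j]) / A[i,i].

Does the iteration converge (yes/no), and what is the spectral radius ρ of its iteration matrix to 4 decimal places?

A = D + L + U where D = diag(-6.1, -5.1, -4.9, -6.3, 6.8, 5.4).
Jacobi: T = -D⁻¹(L+U), T[2,0] = -(1.4)/(-4.9) = +0.2857; T[2,2] = 0.
  T[0,:] = [+0.0000  -0.5246  +0.0984  +0.4262  +0.5082  -0.1475]
  T[1,:] = [+0.3137  +0.0000  +0.0588  -0.5490  -0.6471  -0.1176]
  T[2,:] = [+0.2857  -0.2857  +0.0000  +0.7551  +0.2041  -0.1837]
  T[3,:] = [+0.0476  -0.4127  +0.6349  +0.0000  +0.5556  +0.0476]
  T[4,:] = [+0.4265  +0.2794  -0.0735  +0.3382  +0.0000  -0.5882]
  T[5,:] = [-0.0741  -0.0556  -0.4074  -0.4630  -0.7037  +0.0000]
|roots of det(T-λI)|: 1.3867, 0.9024, 0.4285, 0.4285, 0.2914, 0.0747.
ρ = 1.3867; 1.3867 > 1 ⇒ diverges.

no, ρ = 1.3867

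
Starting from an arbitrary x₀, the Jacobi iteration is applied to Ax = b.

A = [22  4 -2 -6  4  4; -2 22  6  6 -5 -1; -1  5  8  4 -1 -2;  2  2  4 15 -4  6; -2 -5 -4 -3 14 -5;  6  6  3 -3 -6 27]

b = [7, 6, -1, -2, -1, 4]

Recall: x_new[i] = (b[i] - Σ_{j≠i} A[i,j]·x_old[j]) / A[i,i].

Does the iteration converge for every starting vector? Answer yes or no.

yes

A = D + L + U where D = diag(22, 22, 8, 15, 14, 27).
T_J = -D⁻¹(L+U): T[3,2] = -(4)/(15) = -0.2667; T[3,3] = 0.
  T[0,:] = [+0.0000 -0.1818 +0.0909 +0.2727 -0.1818 -0.1818]
  T[1,:] = [+0.0909 +0.0000 -0.2727 -0.2727 +0.2273 +0.0455]
  T[2,:] = [+0.1250 -0.6250 +0.0000 -0.5000 +0.1250 +0.2500]
  T[3,:] = [-0.1333 -0.1333 -0.2667 +0.0000 +0.2667 -0.4000]
  T[4,:] = [+0.1429 +0.3571 +0.2857 +0.2143 +0.0000 +0.3571]
  T[5,:] = [-0.2222 -0.2222 -0.1111 +0.1111 +0.2222 +0.0000]
moduli |λ_i(T)| = 0.9161, 0.3909, 0.3524, 0.3067, 0.3067, 0.1985.
spectral radius ρ = 0.9161; 0.9161 < 1: convergent.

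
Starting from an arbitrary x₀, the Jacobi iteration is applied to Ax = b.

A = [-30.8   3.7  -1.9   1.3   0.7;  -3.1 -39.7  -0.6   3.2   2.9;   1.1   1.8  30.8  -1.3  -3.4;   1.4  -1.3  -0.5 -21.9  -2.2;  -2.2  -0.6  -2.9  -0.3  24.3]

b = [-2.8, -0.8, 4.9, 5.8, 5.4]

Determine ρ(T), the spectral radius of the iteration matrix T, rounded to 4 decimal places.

0.1521

Write A = D+L+U with D = diag(-30.8, -39.7, 30.8, -21.9, 24.3).
Jacobi T = -D⁻¹(L+U): T[4,3] = -(-0.3)/(24.3) = +0.0123; T[4,4] = 0.
  T[0,:] = [+0.0000 +0.1201 -0.0617 +0.0422 +0.0227]
  T[1,:] = [-0.0781 +0.0000 -0.0151 +0.0806 +0.0730]
  T[2,:] = [-0.0357 -0.0584 +0.0000 +0.0422 +0.1104]
  T[3,:] = [+0.0639 -0.0594 -0.0228 +0.0000 -0.1005]
  T[4,:] = [+0.0905 +0.0247 +0.1193 +0.0123 +0.0000]
|roots of det(T-λI)|: 0.1521, 0.1009, 0.1009, 0.0989, 0.0989.
spectral radius ρ = 0.1521; 0.1521 < 1: convergent.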